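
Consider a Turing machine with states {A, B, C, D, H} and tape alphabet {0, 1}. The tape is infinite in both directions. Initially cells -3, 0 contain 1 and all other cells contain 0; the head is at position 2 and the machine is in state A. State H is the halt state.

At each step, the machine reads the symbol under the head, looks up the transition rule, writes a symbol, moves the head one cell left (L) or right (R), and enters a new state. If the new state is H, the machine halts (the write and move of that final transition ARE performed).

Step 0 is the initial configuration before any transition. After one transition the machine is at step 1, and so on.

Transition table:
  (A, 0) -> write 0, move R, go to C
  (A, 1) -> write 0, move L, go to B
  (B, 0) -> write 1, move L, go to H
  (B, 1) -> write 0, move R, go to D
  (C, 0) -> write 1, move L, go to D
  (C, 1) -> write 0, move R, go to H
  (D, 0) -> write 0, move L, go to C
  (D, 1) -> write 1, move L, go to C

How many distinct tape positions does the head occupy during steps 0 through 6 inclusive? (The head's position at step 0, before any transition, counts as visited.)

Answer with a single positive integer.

Answer: 6

Derivation:
Step 1: in state A at pos 2, read 0 -> (A,0)->write 0,move R,goto C. Now: state=C, head=3, tape[-4..4]=010010000 (head:        ^)
Step 2: in state C at pos 3, read 0 -> (C,0)->write 1,move L,goto D. Now: state=D, head=2, tape[-4..4]=010010010 (head:       ^)
Step 3: in state D at pos 2, read 0 -> (D,0)->write 0,move L,goto C. Now: state=C, head=1, tape[-4..4]=010010010 (head:      ^)
Step 4: in state C at pos 1, read 0 -> (C,0)->write 1,move L,goto D. Now: state=D, head=0, tape[-4..4]=010011010 (head:     ^)
Step 5: in state D at pos 0, read 1 -> (D,1)->write 1,move L,goto C. Now: state=C, head=-1, tape[-4..4]=010011010 (head:    ^)
Step 6: in state C at pos -1, read 0 -> (C,0)->write 1,move L,goto D. Now: state=D, head=-2, tape[-4..4]=010111010 (head:   ^)
Head positions at steps 0..6: starting at 2, distinct positions visited = {-2, -1, 0, 1, 2, 3} -> 6 position(s)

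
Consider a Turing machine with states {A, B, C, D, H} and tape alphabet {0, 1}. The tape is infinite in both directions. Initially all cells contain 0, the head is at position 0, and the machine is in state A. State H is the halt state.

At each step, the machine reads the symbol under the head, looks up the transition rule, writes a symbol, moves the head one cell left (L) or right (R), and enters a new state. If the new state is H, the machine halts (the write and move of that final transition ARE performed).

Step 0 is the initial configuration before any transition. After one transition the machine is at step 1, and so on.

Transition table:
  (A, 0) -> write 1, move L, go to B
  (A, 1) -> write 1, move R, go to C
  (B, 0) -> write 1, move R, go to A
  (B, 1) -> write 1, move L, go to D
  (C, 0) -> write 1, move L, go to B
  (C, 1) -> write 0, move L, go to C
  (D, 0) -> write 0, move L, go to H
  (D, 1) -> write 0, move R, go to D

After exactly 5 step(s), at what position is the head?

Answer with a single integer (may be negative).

Step 1: in state A at pos 0, read 0 -> (A,0)->write 1,move L,goto B. Now: state=B, head=-1, tape[-2..1]=0010 (head:  ^)
Step 2: in state B at pos -1, read 0 -> (B,0)->write 1,move R,goto A. Now: state=A, head=0, tape[-2..1]=0110 (head:   ^)
Step 3: in state A at pos 0, read 1 -> (A,1)->write 1,move R,goto C. Now: state=C, head=1, tape[-2..2]=01100 (head:    ^)
Step 4: in state C at pos 1, read 0 -> (C,0)->write 1,move L,goto B. Now: state=B, head=0, tape[-2..2]=01110 (head:   ^)
Step 5: in state B at pos 0, read 1 -> (B,1)->write 1,move L,goto D. Now: state=D, head=-1, tape[-2..2]=01110 (head:  ^)

Answer: -1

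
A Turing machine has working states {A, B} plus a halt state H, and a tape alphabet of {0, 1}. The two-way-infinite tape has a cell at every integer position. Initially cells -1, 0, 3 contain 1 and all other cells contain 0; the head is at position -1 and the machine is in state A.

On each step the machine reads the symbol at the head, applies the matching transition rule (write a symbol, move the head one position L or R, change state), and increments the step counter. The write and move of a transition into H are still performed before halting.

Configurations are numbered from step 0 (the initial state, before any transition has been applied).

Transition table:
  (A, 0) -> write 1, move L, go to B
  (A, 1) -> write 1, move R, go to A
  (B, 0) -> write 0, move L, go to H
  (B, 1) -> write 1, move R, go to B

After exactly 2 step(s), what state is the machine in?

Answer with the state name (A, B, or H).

Answer: A

Derivation:
Step 1: in state A at pos -1, read 1 -> (A,1)->write 1,move R,goto A. Now: state=A, head=0, tape[-2..4]=0110010 (head:   ^)
Step 2: in state A at pos 0, read 1 -> (A,1)->write 1,move R,goto A. Now: state=A, head=1, tape[-2..4]=0110010 (head:    ^)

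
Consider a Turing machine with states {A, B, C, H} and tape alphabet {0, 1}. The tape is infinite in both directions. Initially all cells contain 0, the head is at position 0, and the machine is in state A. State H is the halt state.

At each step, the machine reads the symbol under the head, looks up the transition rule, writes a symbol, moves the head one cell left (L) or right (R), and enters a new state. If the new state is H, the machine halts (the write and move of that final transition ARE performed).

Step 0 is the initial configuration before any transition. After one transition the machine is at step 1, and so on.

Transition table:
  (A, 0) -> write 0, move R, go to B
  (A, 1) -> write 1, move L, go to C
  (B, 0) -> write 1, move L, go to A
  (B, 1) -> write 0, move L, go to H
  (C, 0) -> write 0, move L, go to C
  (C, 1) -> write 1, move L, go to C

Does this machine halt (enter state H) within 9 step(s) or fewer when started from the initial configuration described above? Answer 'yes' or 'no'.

Step 1: in state A at pos 0, read 0 -> (A,0)->write 0,move R,goto B. Now: state=B, head=1, tape[-1..2]=0000 (head:   ^)
Step 2: in state B at pos 1, read 0 -> (B,0)->write 1,move L,goto A. Now: state=A, head=0, tape[-1..2]=0010 (head:  ^)
Step 3: in state A at pos 0, read 0 -> (A,0)->write 0,move R,goto B. Now: state=B, head=1, tape[-1..2]=0010 (head:   ^)
Step 4: in state B at pos 1, read 1 -> (B,1)->write 0,move L,goto H. Now: state=H, head=0, tape[-1..2]=0000 (head:  ^)
State H reached at step 4; 4 <= 9 -> yes

Answer: yes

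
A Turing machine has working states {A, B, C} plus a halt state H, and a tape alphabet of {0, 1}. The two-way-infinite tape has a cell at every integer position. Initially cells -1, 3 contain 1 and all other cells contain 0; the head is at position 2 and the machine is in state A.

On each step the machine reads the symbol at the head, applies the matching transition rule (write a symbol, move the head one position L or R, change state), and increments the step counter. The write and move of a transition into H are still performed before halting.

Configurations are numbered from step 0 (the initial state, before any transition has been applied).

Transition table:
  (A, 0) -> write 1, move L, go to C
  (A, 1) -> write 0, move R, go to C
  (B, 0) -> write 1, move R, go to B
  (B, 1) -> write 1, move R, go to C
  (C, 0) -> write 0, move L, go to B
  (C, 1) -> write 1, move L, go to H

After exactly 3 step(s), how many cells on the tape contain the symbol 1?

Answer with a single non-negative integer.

Step 1: in state A at pos 2, read 0 -> (A,0)->write 1,move L,goto C. Now: state=C, head=1, tape[-2..4]=0100110 (head:    ^)
Step 2: in state C at pos 1, read 0 -> (C,0)->write 0,move L,goto B. Now: state=B, head=0, tape[-2..4]=0100110 (head:   ^)
Step 3: in state B at pos 0, read 0 -> (B,0)->write 1,move R,goto B. Now: state=B, head=1, tape[-2..4]=0110110 (head:    ^)
Cells containing 1 after step 3: {-1, 0, 2, 3} -> 4 cell(s)

Answer: 4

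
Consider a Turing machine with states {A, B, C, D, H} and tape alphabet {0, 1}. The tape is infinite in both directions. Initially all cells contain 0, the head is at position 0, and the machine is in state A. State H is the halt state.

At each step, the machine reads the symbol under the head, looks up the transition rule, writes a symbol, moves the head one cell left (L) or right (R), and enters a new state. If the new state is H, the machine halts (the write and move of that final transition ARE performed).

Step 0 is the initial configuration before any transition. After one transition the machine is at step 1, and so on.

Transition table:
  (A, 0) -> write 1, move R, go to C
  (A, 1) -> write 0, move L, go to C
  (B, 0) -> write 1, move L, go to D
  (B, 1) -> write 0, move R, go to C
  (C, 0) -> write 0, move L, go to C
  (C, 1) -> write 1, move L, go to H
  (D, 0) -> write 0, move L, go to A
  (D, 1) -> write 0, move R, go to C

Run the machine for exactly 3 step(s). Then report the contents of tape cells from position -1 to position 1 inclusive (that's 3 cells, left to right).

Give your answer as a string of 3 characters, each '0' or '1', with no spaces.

Answer: 010

Derivation:
Step 1: in state A at pos 0, read 0 -> (A,0)->write 1,move R,goto C. Now: state=C, head=1, tape[-1..2]=0100 (head:   ^)
Step 2: in state C at pos 1, read 0 -> (C,0)->write 0,move L,goto C. Now: state=C, head=0, tape[-1..2]=0100 (head:  ^)
Step 3: in state C at pos 0, read 1 -> (C,1)->write 1,move L,goto H. Now: state=H, head=-1, tape[-2..2]=00100 (head:  ^)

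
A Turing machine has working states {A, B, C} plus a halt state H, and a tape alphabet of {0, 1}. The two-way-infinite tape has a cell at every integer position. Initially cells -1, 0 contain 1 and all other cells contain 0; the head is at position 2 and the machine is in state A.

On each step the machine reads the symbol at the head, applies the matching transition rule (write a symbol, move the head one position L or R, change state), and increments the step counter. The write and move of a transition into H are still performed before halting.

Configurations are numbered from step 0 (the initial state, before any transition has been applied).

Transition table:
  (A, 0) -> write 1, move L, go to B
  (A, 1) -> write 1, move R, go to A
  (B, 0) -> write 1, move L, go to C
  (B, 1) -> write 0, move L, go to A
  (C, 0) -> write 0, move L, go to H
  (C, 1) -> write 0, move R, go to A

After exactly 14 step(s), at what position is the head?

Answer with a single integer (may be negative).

Answer: -4

Derivation:
Step 1: in state A at pos 2, read 0 -> (A,0)->write 1,move L,goto B. Now: state=B, head=1, tape[-2..3]=011010 (head:    ^)
Step 2: in state B at pos 1, read 0 -> (B,0)->write 1,move L,goto C. Now: state=C, head=0, tape[-2..3]=011110 (head:   ^)
Step 3: in state C at pos 0, read 1 -> (C,1)->write 0,move R,goto A. Now: state=A, head=1, tape[-2..3]=010110 (head:    ^)
Step 4: in state A at pos 1, read 1 -> (A,1)->write 1,move R,goto A. Now: state=A, head=2, tape[-2..3]=010110 (head:     ^)
Step 5: in state A at pos 2, read 1 -> (A,1)->write 1,move R,goto A. Now: state=A, head=3, tape[-2..4]=0101100 (head:      ^)
Step 6: in state A at pos 3, read 0 -> (A,0)->write 1,move L,goto B. Now: state=B, head=2, tape[-2..4]=0101110 (head:     ^)
Step 7: in state B at pos 2, read 1 -> (B,1)->write 0,move L,goto A. Now: state=A, head=1, tape[-2..4]=0101010 (head:    ^)
Step 8: in state A at pos 1, read 1 -> (A,1)->write 1,move R,goto A. Now: state=A, head=2, tape[-2..4]=0101010 (head:     ^)
Step 9: in state A at pos 2, read 0 -> (A,0)->write 1,move L,goto B. Now: state=B, head=1, tape[-2..4]=0101110 (head:    ^)
Step 10: in state B at pos 1, read 1 -> (B,1)->write 0,move L,goto A. Now: state=A, head=0, tape[-2..4]=0100110 (head:   ^)
Step 11: in state A at pos 0, read 0 -> (A,0)->write 1,move L,goto B. Now: state=B, head=-1, tape[-2..4]=0110110 (head:  ^)
Step 12: in state B at pos -1, read 1 -> (B,1)->write 0,move L,goto A. Now: state=A, head=-2, tape[-3..4]=00010110 (head:  ^)
Step 13: in state A at pos -2, read 0 -> (A,0)->write 1,move L,goto B. Now: state=B, head=-3, tape[-4..4]=001010110 (head:  ^)
Step 14: in state B at pos -3, read 0 -> (B,0)->write 1,move L,goto C. Now: state=C, head=-4, tape[-5..4]=0011010110 (head:  ^)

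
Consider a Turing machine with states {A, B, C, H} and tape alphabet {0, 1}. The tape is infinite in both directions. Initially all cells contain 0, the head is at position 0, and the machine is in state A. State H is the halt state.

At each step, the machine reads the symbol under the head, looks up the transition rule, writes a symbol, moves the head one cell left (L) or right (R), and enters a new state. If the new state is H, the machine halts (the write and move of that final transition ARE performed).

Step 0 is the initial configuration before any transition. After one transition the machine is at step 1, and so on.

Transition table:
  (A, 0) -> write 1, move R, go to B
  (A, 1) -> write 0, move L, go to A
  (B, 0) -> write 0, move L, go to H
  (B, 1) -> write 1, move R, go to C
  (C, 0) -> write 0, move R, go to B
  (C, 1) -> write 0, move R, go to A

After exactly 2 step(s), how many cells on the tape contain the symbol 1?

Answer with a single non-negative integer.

Answer: 1

Derivation:
Step 1: in state A at pos 0, read 0 -> (A,0)->write 1,move R,goto B. Now: state=B, head=1, tape[-1..2]=0100 (head:   ^)
Step 2: in state B at pos 1, read 0 -> (B,0)->write 0,move L,goto H. Now: state=H, head=0, tape[-1..2]=0100 (head:  ^)
Cells containing 1 after step 2: {0} -> 1 cell(s)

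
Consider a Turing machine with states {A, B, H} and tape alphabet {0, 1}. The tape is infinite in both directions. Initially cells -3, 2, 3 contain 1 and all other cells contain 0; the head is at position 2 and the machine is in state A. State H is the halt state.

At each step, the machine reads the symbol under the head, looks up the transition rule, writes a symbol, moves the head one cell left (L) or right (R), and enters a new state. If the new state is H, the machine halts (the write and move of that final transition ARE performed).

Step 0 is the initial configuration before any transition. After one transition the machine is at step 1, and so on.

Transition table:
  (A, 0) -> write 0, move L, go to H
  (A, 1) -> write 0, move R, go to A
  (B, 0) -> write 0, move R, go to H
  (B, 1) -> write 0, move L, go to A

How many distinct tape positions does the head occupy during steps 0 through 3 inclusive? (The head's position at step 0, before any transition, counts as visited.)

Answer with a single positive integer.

Step 1: in state A at pos 2, read 1 -> (A,1)->write 0,move R,goto A. Now: state=A, head=3, tape[-4..4]=010000010 (head:        ^)
Step 2: in state A at pos 3, read 1 -> (A,1)->write 0,move R,goto A. Now: state=A, head=4, tape[-4..5]=0100000000 (head:         ^)
Step 3: in state A at pos 4, read 0 -> (A,0)->write 0,move L,goto H. Now: state=H, head=3, tape[-4..5]=0100000000 (head:        ^)
Head positions at steps 0..3: starting at 2, distinct positions visited = {2, 3, 4} -> 3 position(s)

Answer: 3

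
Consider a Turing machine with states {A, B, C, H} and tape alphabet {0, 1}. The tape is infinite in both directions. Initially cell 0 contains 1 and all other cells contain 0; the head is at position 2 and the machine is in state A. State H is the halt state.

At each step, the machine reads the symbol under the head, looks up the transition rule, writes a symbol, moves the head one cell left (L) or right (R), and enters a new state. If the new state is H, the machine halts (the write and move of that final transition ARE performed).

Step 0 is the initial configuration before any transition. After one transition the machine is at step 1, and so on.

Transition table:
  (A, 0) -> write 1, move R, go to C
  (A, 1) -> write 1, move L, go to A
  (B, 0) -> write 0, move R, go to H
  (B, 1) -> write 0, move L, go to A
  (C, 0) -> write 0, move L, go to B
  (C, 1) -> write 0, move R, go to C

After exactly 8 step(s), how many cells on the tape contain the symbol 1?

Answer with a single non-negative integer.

Step 1: in state A at pos 2, read 0 -> (A,0)->write 1,move R,goto C. Now: state=C, head=3, tape[-1..4]=010100 (head:     ^)
Step 2: in state C at pos 3, read 0 -> (C,0)->write 0,move L,goto B. Now: state=B, head=2, tape[-1..4]=010100 (head:    ^)
Step 3: in state B at pos 2, read 1 -> (B,1)->write 0,move L,goto A. Now: state=A, head=1, tape[-1..4]=010000 (head:   ^)
Step 4: in state A at pos 1, read 0 -> (A,0)->write 1,move R,goto C. Now: state=C, head=2, tape[-1..4]=011000 (head:    ^)
Step 5: in state C at pos 2, read 0 -> (C,0)->write 0,move L,goto B. Now: state=B, head=1, tape[-1..4]=011000 (head:   ^)
Step 6: in state B at pos 1, read 1 -> (B,1)->write 0,move L,goto A. Now: state=A, head=0, tape[-1..4]=010000 (head:  ^)
Step 7: in state A at pos 0, read 1 -> (A,1)->write 1,move L,goto A. Now: state=A, head=-1, tape[-2..4]=0010000 (head:  ^)
Step 8: in state A at pos -1, read 0 -> (A,0)->write 1,move R,goto C. Now: state=C, head=0, tape[-2..4]=0110000 (head:   ^)
Cells containing 1 after step 8: {-1, 0} -> 2 cell(s)

Answer: 2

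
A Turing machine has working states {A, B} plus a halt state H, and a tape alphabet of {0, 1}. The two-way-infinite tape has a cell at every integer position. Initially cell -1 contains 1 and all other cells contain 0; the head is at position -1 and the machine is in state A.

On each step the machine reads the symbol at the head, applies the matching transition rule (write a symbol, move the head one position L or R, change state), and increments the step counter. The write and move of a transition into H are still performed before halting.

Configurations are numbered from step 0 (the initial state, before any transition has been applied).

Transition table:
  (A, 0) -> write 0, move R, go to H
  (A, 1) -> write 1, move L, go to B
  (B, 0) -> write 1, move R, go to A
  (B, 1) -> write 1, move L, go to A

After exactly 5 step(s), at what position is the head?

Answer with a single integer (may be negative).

Step 1: in state A at pos -1, read 1 -> (A,1)->write 1,move L,goto B. Now: state=B, head=-2, tape[-3..0]=0010 (head:  ^)
Step 2: in state B at pos -2, read 0 -> (B,0)->write 1,move R,goto A. Now: state=A, head=-1, tape[-3..0]=0110 (head:   ^)
Step 3: in state A at pos -1, read 1 -> (A,1)->write 1,move L,goto B. Now: state=B, head=-2, tape[-3..0]=0110 (head:  ^)
Step 4: in state B at pos -2, read 1 -> (B,1)->write 1,move L,goto A. Now: state=A, head=-3, tape[-4..0]=00110 (head:  ^)
Step 5: in state A at pos -3, read 0 -> (A,0)->write 0,move R,goto H. Now: state=H, head=-2, tape[-4..0]=00110 (head:   ^)

Answer: -2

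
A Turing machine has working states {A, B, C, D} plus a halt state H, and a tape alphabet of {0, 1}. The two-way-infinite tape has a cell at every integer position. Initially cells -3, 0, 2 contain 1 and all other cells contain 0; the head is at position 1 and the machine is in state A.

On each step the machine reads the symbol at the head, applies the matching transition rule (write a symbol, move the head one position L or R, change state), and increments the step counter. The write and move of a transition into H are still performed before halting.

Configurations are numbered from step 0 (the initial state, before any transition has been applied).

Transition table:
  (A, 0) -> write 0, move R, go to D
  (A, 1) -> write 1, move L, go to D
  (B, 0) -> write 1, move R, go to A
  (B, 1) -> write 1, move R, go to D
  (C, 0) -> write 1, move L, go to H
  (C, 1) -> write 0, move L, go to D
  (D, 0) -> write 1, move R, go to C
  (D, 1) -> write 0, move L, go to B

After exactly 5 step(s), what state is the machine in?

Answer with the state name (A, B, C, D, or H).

Answer: C

Derivation:
Step 1: in state A at pos 1, read 0 -> (A,0)->write 0,move R,goto D. Now: state=D, head=2, tape[-4..3]=01001010 (head:       ^)
Step 2: in state D at pos 2, read 1 -> (D,1)->write 0,move L,goto B. Now: state=B, head=1, tape[-4..3]=01001000 (head:      ^)
Step 3: in state B at pos 1, read 0 -> (B,0)->write 1,move R,goto A. Now: state=A, head=2, tape[-4..3]=01001100 (head:       ^)
Step 4: in state A at pos 2, read 0 -> (A,0)->write 0,move R,goto D. Now: state=D, head=3, tape[-4..4]=010011000 (head:        ^)
Step 5: in state D at pos 3, read 0 -> (D,0)->write 1,move R,goto C. Now: state=C, head=4, tape[-4..5]=0100110100 (head:         ^)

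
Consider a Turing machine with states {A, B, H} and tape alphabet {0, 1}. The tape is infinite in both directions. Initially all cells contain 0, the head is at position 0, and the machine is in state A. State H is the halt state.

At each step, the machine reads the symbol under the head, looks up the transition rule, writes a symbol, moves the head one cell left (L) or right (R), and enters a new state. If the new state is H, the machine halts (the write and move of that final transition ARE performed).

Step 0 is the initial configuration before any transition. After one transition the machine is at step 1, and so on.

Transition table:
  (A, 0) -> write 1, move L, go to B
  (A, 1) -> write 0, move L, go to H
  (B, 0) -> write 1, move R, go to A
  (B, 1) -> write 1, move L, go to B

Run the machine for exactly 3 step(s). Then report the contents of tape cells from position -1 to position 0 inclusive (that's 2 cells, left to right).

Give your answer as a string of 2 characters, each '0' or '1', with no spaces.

Step 1: in state A at pos 0, read 0 -> (A,0)->write 1,move L,goto B. Now: state=B, head=-1, tape[-2..1]=0010 (head:  ^)
Step 2: in state B at pos -1, read 0 -> (B,0)->write 1,move R,goto A. Now: state=A, head=0, tape[-2..1]=0110 (head:   ^)
Step 3: in state A at pos 0, read 1 -> (A,1)->write 0,move L,goto H. Now: state=H, head=-1, tape[-2..1]=0100 (head:  ^)

Answer: 10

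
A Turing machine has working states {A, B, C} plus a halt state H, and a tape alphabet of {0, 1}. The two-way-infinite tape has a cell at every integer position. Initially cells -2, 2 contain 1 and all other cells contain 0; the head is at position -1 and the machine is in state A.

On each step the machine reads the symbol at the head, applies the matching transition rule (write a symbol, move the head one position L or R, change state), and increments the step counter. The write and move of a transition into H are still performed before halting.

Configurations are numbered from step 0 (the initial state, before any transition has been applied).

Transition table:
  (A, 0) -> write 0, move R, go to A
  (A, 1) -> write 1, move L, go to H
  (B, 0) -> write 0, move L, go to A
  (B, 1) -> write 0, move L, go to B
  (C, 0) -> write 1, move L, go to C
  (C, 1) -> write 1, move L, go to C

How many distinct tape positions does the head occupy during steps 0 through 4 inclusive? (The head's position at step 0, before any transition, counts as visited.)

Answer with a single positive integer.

Answer: 4

Derivation:
Step 1: in state A at pos -1, read 0 -> (A,0)->write 0,move R,goto A. Now: state=A, head=0, tape[-3..3]=0100010 (head:    ^)
Step 2: in state A at pos 0, read 0 -> (A,0)->write 0,move R,goto A. Now: state=A, head=1, tape[-3..3]=0100010 (head:     ^)
Step 3: in state A at pos 1, read 0 -> (A,0)->write 0,move R,goto A. Now: state=A, head=2, tape[-3..3]=0100010 (head:      ^)
Step 4: in state A at pos 2, read 1 -> (A,1)->write 1,move L,goto H. Now: state=H, head=1, tape[-3..3]=0100010 (head:     ^)
Head positions at steps 0..4: starting at -1, distinct positions visited = {-1, 0, 1, 2} -> 4 position(s)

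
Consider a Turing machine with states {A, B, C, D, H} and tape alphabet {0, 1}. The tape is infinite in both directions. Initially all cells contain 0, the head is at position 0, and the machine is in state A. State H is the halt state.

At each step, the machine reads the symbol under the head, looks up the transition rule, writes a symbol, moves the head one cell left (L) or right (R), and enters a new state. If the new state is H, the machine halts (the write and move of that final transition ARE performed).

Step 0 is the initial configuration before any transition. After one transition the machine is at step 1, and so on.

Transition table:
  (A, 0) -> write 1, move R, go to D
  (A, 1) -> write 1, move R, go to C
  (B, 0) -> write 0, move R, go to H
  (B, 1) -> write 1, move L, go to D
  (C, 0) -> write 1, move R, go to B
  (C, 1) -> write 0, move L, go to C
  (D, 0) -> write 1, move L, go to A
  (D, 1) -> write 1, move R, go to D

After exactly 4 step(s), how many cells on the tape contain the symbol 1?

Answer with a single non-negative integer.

Answer: 1

Derivation:
Step 1: in state A at pos 0, read 0 -> (A,0)->write 1,move R,goto D. Now: state=D, head=1, tape[-1..2]=0100 (head:   ^)
Step 2: in state D at pos 1, read 0 -> (D,0)->write 1,move L,goto A. Now: state=A, head=0, tape[-1..2]=0110 (head:  ^)
Step 3: in state A at pos 0, read 1 -> (A,1)->write 1,move R,goto C. Now: state=C, head=1, tape[-1..2]=0110 (head:   ^)
Step 4: in state C at pos 1, read 1 -> (C,1)->write 0,move L,goto C. Now: state=C, head=0, tape[-1..2]=0100 (head:  ^)
Cells containing 1 after step 4: {0} -> 1 cell(s)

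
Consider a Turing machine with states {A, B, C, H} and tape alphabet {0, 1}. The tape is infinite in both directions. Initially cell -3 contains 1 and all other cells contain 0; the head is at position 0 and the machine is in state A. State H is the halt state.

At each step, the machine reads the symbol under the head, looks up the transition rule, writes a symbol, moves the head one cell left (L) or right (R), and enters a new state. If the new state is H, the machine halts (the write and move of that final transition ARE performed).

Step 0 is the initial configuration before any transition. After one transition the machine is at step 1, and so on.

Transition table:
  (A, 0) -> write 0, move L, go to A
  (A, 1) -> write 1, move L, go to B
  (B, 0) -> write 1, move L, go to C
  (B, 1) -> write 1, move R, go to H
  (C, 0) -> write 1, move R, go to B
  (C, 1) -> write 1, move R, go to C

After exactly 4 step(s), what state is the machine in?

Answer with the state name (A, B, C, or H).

Step 1: in state A at pos 0, read 0 -> (A,0)->write 0,move L,goto A. Now: state=A, head=-1, tape[-4..1]=010000 (head:    ^)
Step 2: in state A at pos -1, read 0 -> (A,0)->write 0,move L,goto A. Now: state=A, head=-2, tape[-4..1]=010000 (head:   ^)
Step 3: in state A at pos -2, read 0 -> (A,0)->write 0,move L,goto A. Now: state=A, head=-3, tape[-4..1]=010000 (head:  ^)
Step 4: in state A at pos -3, read 1 -> (A,1)->write 1,move L,goto B. Now: state=B, head=-4, tape[-5..1]=0010000 (head:  ^)

Answer: B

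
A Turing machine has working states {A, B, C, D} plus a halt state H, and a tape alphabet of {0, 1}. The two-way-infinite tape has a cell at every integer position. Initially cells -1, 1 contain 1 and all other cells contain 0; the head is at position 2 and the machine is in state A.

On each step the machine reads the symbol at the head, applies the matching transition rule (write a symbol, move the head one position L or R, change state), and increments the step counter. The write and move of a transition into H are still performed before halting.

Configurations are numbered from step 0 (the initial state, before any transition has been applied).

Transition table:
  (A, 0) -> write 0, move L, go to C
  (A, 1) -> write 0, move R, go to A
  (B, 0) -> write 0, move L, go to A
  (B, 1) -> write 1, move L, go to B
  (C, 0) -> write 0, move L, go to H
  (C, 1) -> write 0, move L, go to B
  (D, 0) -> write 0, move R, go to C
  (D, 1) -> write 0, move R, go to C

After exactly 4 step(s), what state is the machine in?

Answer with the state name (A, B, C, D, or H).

Answer: A

Derivation:
Step 1: in state A at pos 2, read 0 -> (A,0)->write 0,move L,goto C. Now: state=C, head=1, tape[-2..3]=010100 (head:    ^)
Step 2: in state C at pos 1, read 1 -> (C,1)->write 0,move L,goto B. Now: state=B, head=0, tape[-2..3]=010000 (head:   ^)
Step 3: in state B at pos 0, read 0 -> (B,0)->write 0,move L,goto A. Now: state=A, head=-1, tape[-2..3]=010000 (head:  ^)
Step 4: in state A at pos -1, read 1 -> (A,1)->write 0,move R,goto A. Now: state=A, head=0, tape[-2..3]=000000 (head:   ^)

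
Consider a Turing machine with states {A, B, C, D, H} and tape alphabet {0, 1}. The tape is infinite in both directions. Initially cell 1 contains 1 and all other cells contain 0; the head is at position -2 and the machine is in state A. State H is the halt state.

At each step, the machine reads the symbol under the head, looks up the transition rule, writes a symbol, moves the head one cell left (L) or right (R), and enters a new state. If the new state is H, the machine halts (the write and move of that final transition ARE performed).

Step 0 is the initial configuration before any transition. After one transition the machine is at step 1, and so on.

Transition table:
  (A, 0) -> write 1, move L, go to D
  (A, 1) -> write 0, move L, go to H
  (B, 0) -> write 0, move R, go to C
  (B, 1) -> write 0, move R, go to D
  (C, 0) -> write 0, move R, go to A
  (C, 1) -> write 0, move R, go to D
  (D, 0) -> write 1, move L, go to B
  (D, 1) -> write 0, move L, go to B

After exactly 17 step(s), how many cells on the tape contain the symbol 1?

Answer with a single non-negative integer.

Step 1: in state A at pos -2, read 0 -> (A,0)->write 1,move L,goto D. Now: state=D, head=-3, tape[-4..2]=0010010 (head:  ^)
Step 2: in state D at pos -3, read 0 -> (D,0)->write 1,move L,goto B. Now: state=B, head=-4, tape[-5..2]=00110010 (head:  ^)
Step 3: in state B at pos -4, read 0 -> (B,0)->write 0,move R,goto C. Now: state=C, head=-3, tape[-5..2]=00110010 (head:   ^)
Step 4: in state C at pos -3, read 1 -> (C,1)->write 0,move R,goto D. Now: state=D, head=-2, tape[-5..2]=00010010 (head:    ^)
Step 5: in state D at pos -2, read 1 -> (D,1)->write 0,move L,goto B. Now: state=B, head=-3, tape[-5..2]=00000010 (head:   ^)
Step 6: in state B at pos -3, read 0 -> (B,0)->write 0,move R,goto C. Now: state=C, head=-2, tape[-5..2]=00000010 (head:    ^)
Step 7: in state C at pos -2, read 0 -> (C,0)->write 0,move R,goto A. Now: state=A, head=-1, tape[-5..2]=00000010 (head:     ^)
Step 8: in state A at pos -1, read 0 -> (A,0)->write 1,move L,goto D. Now: state=D, head=-2, tape[-5..2]=00001010 (head:    ^)
Step 9: in state D at pos -2, read 0 -> (D,0)->write 1,move L,goto B. Now: state=B, head=-3, tape[-5..2]=00011010 (head:   ^)
Step 10: in state B at pos -3, read 0 -> (B,0)->write 0,move R,goto C. Now: state=C, head=-2, tape[-5..2]=00011010 (head:    ^)
Step 11: in state C at pos -2, read 1 -> (C,1)->write 0,move R,goto D. Now: state=D, head=-1, tape[-5..2]=00001010 (head:     ^)
Step 12: in state D at pos -1, read 1 -> (D,1)->write 0,move L,goto B. Now: state=B, head=-2, tape[-5..2]=00000010 (head:    ^)
Step 13: in state B at pos -2, read 0 -> (B,0)->write 0,move R,goto C. Now: state=C, head=-1, tape[-5..2]=00000010 (head:     ^)
Step 14: in state C at pos -1, read 0 -> (C,0)->write 0,move R,goto A. Now: state=A, head=0, tape[-5..2]=00000010 (head:      ^)
Step 15: in state A at pos 0, read 0 -> (A,0)->write 1,move L,goto D. Now: state=D, head=-1, tape[-5..2]=00000110 (head:     ^)
Step 16: in state D at pos -1, read 0 -> (D,0)->write 1,move L,goto B. Now: state=B, head=-2, tape[-5..2]=00001110 (head:    ^)
Step 17: in state B at pos -2, read 0 -> (B,0)->write 0,move R,goto C. Now: state=C, head=-1, tape[-5..2]=00001110 (head:     ^)
Cells containing 1 after step 17: {-1, 0, 1} -> 3 cell(s)

Answer: 3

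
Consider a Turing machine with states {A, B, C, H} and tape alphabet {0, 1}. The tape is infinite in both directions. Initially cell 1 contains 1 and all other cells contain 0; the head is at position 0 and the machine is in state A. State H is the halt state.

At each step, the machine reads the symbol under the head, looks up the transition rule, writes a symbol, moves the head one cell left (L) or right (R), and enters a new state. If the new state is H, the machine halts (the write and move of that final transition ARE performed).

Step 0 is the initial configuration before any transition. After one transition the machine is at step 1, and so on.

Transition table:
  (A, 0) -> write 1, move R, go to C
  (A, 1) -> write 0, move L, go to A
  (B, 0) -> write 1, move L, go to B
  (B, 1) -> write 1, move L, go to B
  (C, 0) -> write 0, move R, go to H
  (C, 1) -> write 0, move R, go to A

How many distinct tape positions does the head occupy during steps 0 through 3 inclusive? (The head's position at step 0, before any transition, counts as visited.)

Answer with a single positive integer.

Answer: 4

Derivation:
Step 1: in state A at pos 0, read 0 -> (A,0)->write 1,move R,goto C. Now: state=C, head=1, tape[-1..2]=0110 (head:   ^)
Step 2: in state C at pos 1, read 1 -> (C,1)->write 0,move R,goto A. Now: state=A, head=2, tape[-1..3]=01000 (head:    ^)
Step 3: in state A at pos 2, read 0 -> (A,0)->write 1,move R,goto C. Now: state=C, head=3, tape[-1..4]=010100 (head:     ^)
Head positions at steps 0..3: starting at 0, distinct positions visited = {0, 1, 2, 3} -> 4 position(s)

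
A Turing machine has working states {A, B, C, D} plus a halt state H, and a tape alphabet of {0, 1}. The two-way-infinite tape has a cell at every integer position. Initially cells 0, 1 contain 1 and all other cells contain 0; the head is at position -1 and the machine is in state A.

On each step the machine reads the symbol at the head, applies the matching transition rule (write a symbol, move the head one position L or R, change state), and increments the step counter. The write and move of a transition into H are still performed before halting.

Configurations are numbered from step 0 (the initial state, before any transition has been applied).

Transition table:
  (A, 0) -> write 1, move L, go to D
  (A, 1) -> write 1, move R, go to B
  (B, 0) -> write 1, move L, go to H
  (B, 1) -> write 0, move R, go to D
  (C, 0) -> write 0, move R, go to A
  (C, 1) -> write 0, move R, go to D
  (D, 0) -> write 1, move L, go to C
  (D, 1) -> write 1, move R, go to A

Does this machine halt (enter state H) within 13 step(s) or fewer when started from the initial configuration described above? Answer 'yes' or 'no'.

Answer: yes

Derivation:
Step 1: in state A at pos -1, read 0 -> (A,0)->write 1,move L,goto D. Now: state=D, head=-2, tape[-3..2]=001110 (head:  ^)
Step 2: in state D at pos -2, read 0 -> (D,0)->write 1,move L,goto C. Now: state=C, head=-3, tape[-4..2]=0011110 (head:  ^)
Step 3: in state C at pos -3, read 0 -> (C,0)->write 0,move R,goto A. Now: state=A, head=-2, tape[-4..2]=0011110 (head:   ^)
Step 4: in state A at pos -2, read 1 -> (A,1)->write 1,move R,goto B. Now: state=B, head=-1, tape[-4..2]=0011110 (head:    ^)
Step 5: in state B at pos -1, read 1 -> (B,1)->write 0,move R,goto D. Now: state=D, head=0, tape[-4..2]=0010110 (head:     ^)
Step 6: in state D at pos 0, read 1 -> (D,1)->write 1,move R,goto A. Now: state=A, head=1, tape[-4..2]=0010110 (head:      ^)
Step 7: in state A at pos 1, read 1 -> (A,1)->write 1,move R,goto B. Now: state=B, head=2, tape[-4..3]=00101100 (head:       ^)
Step 8: in state B at pos 2, read 0 -> (B,0)->write 1,move L,goto H. Now: state=H, head=1, tape[-4..3]=00101110 (head:      ^)
State H reached at step 8; 8 <= 13 -> yes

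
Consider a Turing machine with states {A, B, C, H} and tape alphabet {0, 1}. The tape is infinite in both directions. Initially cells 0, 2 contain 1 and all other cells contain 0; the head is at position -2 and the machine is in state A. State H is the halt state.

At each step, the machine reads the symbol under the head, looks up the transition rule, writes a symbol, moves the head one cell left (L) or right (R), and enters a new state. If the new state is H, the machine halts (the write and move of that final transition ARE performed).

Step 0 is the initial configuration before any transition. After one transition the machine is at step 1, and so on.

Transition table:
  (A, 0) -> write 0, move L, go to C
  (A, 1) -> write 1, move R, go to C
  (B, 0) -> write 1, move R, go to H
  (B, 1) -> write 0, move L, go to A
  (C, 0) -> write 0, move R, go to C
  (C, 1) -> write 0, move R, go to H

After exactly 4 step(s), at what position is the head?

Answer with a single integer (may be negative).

Answer: 0

Derivation:
Step 1: in state A at pos -2, read 0 -> (A,0)->write 0,move L,goto C. Now: state=C, head=-3, tape[-4..3]=00001010 (head:  ^)
Step 2: in state C at pos -3, read 0 -> (C,0)->write 0,move R,goto C. Now: state=C, head=-2, tape[-4..3]=00001010 (head:   ^)
Step 3: in state C at pos -2, read 0 -> (C,0)->write 0,move R,goto C. Now: state=C, head=-1, tape[-4..3]=00001010 (head:    ^)
Step 4: in state C at pos -1, read 0 -> (C,0)->write 0,move R,goto C. Now: state=C, head=0, tape[-4..3]=00001010 (head:     ^)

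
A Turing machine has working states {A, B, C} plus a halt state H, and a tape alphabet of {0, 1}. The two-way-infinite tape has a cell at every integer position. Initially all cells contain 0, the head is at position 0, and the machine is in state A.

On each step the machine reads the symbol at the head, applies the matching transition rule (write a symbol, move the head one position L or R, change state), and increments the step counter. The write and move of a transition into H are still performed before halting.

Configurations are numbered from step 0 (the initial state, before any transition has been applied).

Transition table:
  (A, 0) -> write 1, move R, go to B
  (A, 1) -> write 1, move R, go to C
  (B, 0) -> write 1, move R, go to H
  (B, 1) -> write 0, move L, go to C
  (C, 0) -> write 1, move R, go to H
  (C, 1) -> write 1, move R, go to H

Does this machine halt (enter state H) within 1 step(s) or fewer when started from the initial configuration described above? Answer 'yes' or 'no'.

Step 1: in state A at pos 0, read 0 -> (A,0)->write 1,move R,goto B. Now: state=B, head=1, tape[-1..2]=0100 (head:   ^)
After 1 step(s): state = B (not H) -> not halted within 1 -> no

Answer: no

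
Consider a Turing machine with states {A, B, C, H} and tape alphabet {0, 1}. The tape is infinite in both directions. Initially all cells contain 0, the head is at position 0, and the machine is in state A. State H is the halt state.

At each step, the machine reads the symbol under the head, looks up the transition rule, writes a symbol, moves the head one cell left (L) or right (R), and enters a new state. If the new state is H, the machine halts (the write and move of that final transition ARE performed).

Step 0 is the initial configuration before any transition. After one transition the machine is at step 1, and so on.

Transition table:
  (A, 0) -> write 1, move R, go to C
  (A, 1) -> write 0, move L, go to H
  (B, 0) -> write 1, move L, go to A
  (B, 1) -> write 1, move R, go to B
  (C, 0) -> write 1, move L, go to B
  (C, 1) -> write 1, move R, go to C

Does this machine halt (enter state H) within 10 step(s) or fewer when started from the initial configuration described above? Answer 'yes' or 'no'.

Answer: yes

Derivation:
Step 1: in state A at pos 0, read 0 -> (A,0)->write 1,move R,goto C. Now: state=C, head=1, tape[-1..2]=0100 (head:   ^)
Step 2: in state C at pos 1, read 0 -> (C,0)->write 1,move L,goto B. Now: state=B, head=0, tape[-1..2]=0110 (head:  ^)
Step 3: in state B at pos 0, read 1 -> (B,1)->write 1,move R,goto B. Now: state=B, head=1, tape[-1..2]=0110 (head:   ^)
Step 4: in state B at pos 1, read 1 -> (B,1)->write 1,move R,goto B. Now: state=B, head=2, tape[-1..3]=01100 (head:    ^)
Step 5: in state B at pos 2, read 0 -> (B,0)->write 1,move L,goto A. Now: state=A, head=1, tape[-1..3]=01110 (head:   ^)
Step 6: in state A at pos 1, read 1 -> (A,1)->write 0,move L,goto H. Now: state=H, head=0, tape[-1..3]=01010 (head:  ^)
State H reached at step 6; 6 <= 10 -> yes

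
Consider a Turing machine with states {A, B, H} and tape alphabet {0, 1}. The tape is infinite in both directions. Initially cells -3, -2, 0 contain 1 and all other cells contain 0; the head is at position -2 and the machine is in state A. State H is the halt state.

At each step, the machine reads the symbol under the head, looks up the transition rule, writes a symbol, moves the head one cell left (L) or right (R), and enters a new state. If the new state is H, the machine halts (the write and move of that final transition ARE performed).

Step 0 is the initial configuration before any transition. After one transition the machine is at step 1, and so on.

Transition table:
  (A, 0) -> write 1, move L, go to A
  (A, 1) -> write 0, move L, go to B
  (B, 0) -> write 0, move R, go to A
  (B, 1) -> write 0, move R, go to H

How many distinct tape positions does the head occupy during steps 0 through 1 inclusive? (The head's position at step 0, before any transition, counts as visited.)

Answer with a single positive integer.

Step 1: in state A at pos -2, read 1 -> (A,1)->write 0,move L,goto B. Now: state=B, head=-3, tape[-4..1]=010010 (head:  ^)
Head positions at steps 0..1: starting at -2, distinct positions visited = {-3, -2} -> 2 position(s)

Answer: 2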